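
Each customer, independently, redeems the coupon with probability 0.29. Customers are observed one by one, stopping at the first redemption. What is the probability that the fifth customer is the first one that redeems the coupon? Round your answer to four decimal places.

0.0737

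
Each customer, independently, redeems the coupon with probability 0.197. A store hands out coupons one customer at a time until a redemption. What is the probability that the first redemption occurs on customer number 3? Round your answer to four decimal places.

0.1270

Geometric (trials to first success), p = 0.197.
P(Y = 3) = (1−p)^2 · p = 0.64481 · 0.197 = 0.127027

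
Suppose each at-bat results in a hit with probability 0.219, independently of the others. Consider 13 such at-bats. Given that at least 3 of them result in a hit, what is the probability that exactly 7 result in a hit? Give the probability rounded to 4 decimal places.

0.0166

X ~ Binomial(13, 0.219). Want P(X=7 | X≥3) = P(X=7) / P(X≥3).
P(X=7) = C(13,7)·0.219^7·0.781^6 = 0.009409
P(X≥3) = 1 − 0.040222 − 0.146622 − 0.246686 = 0.566470
Ratio = 0.009409 / 0.566470 = 0.016609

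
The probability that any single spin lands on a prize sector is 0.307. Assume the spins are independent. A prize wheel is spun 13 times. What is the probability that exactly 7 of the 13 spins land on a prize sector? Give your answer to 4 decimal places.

0.0489

X ~ Binomial(n=13, p=0.307).
P(X=7) = C(13,7) · p^7 · (1−p)^6
= 1716 · 0.00025702 · 0.11076 = 0.048852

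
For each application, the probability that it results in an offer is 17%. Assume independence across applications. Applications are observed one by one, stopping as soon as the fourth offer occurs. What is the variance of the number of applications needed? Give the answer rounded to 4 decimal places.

Y = total applications until the fourth success; negative binomial with r=4, p=0.17.
Var(Y) = r(1−p)/p² = 4·0.83 / 0.17² = 114.878893

114.8789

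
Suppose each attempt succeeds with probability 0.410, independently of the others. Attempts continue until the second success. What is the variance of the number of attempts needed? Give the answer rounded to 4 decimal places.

7.0196

Y = total attempts until the second success; negative binomial with r=2, p=0.41.
Var(Y) = r(1−p)/p² = 2·0.59 / 0.41² = 7.019631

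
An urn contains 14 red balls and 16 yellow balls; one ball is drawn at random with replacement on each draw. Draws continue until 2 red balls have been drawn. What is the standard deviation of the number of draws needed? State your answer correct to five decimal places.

Y = total draws until the second success; negative binomial with r=2, p=0.466667.
SD(Y) = √[r(1−p)/p²] = √(4.8979592) = 2.2131333

2.21313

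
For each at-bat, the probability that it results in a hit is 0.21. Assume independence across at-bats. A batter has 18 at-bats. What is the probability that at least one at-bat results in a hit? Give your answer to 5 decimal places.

0.98564

P(at least one) = 1 − P(none) = 1 − (1 − 0.21)^18
= 1 − 0.0143644 = 0.9856356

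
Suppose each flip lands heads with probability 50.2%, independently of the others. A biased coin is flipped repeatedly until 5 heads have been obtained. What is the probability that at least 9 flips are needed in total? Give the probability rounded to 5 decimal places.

0.63234

Needing more than 8 flips ⇔ fewer than 5 successes in the first 8. With X ~ Binomial(8, 0.502), P(Y > 8) = P(X ≤ 4).
  k=0: C(8,0)·0.502^0·0.498^8 = 0.0037830
  k=1: C(8,1)·0.502^1·0.498^7 = 0.0305070
  k=2: C(8,2)·0.502^2·0.498^6 = 0.1076320
  k=3: C(8,3)·0.502^3·0.498^5 = 0.2169931
  k=4: C(8,4)·0.502^4·0.498^4 = 0.2734200
P(X ≤ 4) = 0.6323351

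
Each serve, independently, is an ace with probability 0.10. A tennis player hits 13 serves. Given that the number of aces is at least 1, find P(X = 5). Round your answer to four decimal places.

0.0074

X ~ Binomial(13, 0.10). Want P(X=5 | X≥1) = P(X=5) / P(X≥1).
P(X=5) = C(13,5)·0.10^5·0.90^8 = 0.005540
P(X≥1) = 1 − 0.254187 = 0.745813
Ratio = 0.005540 / 0.745813 = 0.007428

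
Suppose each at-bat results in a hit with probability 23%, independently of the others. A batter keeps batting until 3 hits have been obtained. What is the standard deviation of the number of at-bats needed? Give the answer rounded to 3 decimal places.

Y = total at-bats until the third success; negative binomial with r=3, p=0.23.
SD(Y) = √[r(1−p)/p²] = √(43.66730) = 6.60812

6.608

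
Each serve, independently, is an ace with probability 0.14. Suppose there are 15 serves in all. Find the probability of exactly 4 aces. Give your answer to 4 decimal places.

0.0998

X ~ Binomial(n=15, p=0.14).
P(X=4) = C(15,4) · p^4 · (1−p)^11
= 1365 · 0.00038416 · 0.19032 = 0.099799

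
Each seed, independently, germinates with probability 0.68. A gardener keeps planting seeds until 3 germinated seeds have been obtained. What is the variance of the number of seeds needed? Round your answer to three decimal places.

Y = total seeds until the third success; negative binomial with r=3, p=0.68.
Var(Y) = r(1−p)/p² = 3·0.32 / 0.68² = 2.07612

2.076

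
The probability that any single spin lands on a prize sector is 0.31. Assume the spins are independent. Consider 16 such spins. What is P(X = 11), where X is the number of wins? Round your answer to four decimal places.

0.0017

X ~ Binomial(n=16, p=0.31).
P(X=11) = C(16,11) · p^11 · (1−p)^5
= 4368 · 2.5408e-06 · 0.1564 = 0.001736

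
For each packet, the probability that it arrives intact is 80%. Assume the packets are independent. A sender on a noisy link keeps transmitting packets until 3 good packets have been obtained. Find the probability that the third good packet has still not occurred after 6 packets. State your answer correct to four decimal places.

Needing more than 6 packets ⇔ fewer than 3 successes in the first 6. With X ~ Binomial(6, 0.80), P(Y > 6) = P(X ≤ 2).
  k=0: C(6,0)·0.80^0·0.20^6 = 0.000064
  k=1: C(6,1)·0.80^1·0.20^5 = 0.001536
  k=2: C(6,2)·0.80^2·0.20^4 = 0.015360
P(X ≤ 2) = 0.016960

0.0170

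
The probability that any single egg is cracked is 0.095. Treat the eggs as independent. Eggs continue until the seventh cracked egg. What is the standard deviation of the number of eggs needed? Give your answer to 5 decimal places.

Y = total eggs until the seventh success; negative binomial with r=7, p=0.095.
SD(Y) = √[r(1−p)/p²] = √(701.9390582) = 26.4941325

26.49413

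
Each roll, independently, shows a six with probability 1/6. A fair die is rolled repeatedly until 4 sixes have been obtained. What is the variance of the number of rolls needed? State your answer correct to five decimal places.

120.00000

Y = total rolls until the fourth success; negative binomial with r=4, p=0.166667.
Var(Y) = r(1−p)/p² = 4·0.833333 / 0.166667² = 120.0000000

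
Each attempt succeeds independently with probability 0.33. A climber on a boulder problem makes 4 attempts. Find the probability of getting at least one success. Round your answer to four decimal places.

P(at least one) = 1 − P(none) = 1 − (1 − 0.33)^4
= 1 − 0.201511 = 0.798489

0.7985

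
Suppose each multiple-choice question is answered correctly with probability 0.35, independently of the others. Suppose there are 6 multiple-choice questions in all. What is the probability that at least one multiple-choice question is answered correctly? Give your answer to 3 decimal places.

0.925

P(at least one) = 1 − P(none) = 1 − (1 − 0.35)^6
= 1 − 0.07542 = 0.92458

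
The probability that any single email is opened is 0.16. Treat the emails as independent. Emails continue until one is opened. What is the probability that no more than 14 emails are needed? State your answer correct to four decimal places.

Y = number of emails to the first success; geometric, p = 0.16.
P(Y ≤ 14) = 1 − (1−p)^14 = 1 − 0.087078 = 0.912922

0.9129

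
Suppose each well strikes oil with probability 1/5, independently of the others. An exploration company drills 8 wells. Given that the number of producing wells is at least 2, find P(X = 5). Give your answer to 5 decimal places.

X ~ Binomial(8, 0.20). Want P(X=5 | X≥2) = P(X=5) / P(X≥2).
P(X=5) = C(8,5)·0.20^5·0.80^3 = 0.0091750
P(X≥2) = 1 − 0.1677722 − 0.3355443 = 0.4966835
Ratio = 0.0091750 / 0.4966835 = 0.0184726

0.01847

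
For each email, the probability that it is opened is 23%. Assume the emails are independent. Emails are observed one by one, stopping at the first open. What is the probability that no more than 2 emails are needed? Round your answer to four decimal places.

0.4071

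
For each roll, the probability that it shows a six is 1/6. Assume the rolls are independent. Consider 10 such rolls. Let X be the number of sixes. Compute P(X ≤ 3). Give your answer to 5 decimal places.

X ~ Binomial(10, 0.166667); P(X ≤ 3) = Σ C(10,k) p^k (1−p)^(10−k) over k:
  k=0: C(10,0)·0.166667^0·0.833333^10 = 0.1615056
  k=1: C(10,1)·0.166667^1·0.833333^9 = 0.3230112
  k=2: C(10,2)·0.166667^2·0.833333^8 = 0.2907100
  k=3: C(10,3)·0.166667^3·0.833333^7 = 0.1550454
Total = 0.9302722

0.93027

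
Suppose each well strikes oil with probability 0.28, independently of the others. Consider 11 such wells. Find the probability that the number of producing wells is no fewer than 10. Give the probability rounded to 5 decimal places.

0.00002

X ~ Binomial(11, 0.28); P(X ≥ 10) = Σ C(11,k) p^k (1−p)^(11−k) over k:
  k=10: C(11,10)·0.28^10·0.72^1 = 0.0000235
  k=11: C(11,11)·0.28^11·0.72^0 = 0.0000008
Total = 0.0000243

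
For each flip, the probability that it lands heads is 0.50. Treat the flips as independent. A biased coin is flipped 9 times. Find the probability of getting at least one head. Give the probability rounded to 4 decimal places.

P(at least one) = 1 − P(none) = 1 − (1 − 0.50)^9
= 1 − 0.001953 = 0.998047

0.9980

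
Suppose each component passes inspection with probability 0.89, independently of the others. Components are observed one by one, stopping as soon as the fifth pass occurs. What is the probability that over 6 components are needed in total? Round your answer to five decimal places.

Needing more than 6 components ⇔ fewer than 5 successes in the first 6. With X ~ Binomial(6, 0.89), P(Y > 6) = P(X ≤ 4).
  k=0: C(6,0)·0.89^0·0.11^6 = 0.0000018
  k=1: C(6,1)·0.89^1·0.11^5 = 0.0000860
  k=2: C(6,2)·0.89^2·0.11^4 = 0.0017396
  k=3: C(6,3)·0.89^3·0.11^3 = 0.0187663
  k=4: C(6,4)·0.89^4·0.11^2 = 0.1138772
P(X ≤ 4) = 0.1344708

0.13447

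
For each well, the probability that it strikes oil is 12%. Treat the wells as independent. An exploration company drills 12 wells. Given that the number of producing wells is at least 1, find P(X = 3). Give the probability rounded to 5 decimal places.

X ~ Binomial(12, 0.12). Want P(X=3 | X≥1) = P(X=3) / P(X≥1).
P(X=3) = C(12,3)·0.12^3·0.88^9 = 0.1203124
P(X≥1) = 1 − 0.2156712 = 0.7843288
Ratio = 0.1203124 / 0.7843288 = 0.1533954

0.15340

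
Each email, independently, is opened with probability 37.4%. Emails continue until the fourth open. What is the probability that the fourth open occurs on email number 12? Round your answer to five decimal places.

Y = trial on which the fourth success occurs; negative binomial, r=4, p=0.374.
P(Y=12) = C(11,3) · p^4 · (1−p)^8
= 165 · 0.019565 · 0.023583 = 0.0761316

0.07613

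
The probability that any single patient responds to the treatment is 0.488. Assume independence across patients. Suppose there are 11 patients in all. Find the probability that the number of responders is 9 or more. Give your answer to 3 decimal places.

0.027

X ~ Binomial(11, 0.488); P(X ≥ 9) = Σ C(11,k) p^k (1−p)^(11−k) over k:
  k=9: C(11,9)·0.488^9·0.512^2 = 0.02263
  k=10: C(11,10)·0.488^10·0.512^1 = 0.00431
  k=11: C(11,11)·0.488^11·0.512^0 = 0.00037
Total = 0.02732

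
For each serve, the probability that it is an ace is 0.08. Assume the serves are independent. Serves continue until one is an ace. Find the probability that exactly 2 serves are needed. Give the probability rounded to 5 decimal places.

Geometric (trials to first success), p = 0.08.
P(Y = 2) = (1−p)^1 · p = 0.92 · 0.08 = 0.0736000

0.07360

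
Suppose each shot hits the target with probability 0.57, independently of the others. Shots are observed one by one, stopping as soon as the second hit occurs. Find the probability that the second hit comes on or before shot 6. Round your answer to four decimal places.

0.9434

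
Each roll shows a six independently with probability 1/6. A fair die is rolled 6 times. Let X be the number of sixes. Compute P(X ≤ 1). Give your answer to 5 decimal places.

0.73678

X ~ Binomial(6, 0.166667); P(X ≤ 1) = Σ C(6,k) p^k (1−p)^(6−k) over k:
  k=0: C(6,0)·0.166667^0·0.833333^6 = 0.3348980
  k=1: C(6,1)·0.166667^1·0.833333^5 = 0.4018776
Total = 0.7367755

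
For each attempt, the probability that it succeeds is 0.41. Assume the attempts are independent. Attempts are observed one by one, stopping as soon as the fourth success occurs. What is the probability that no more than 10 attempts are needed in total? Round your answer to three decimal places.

0.642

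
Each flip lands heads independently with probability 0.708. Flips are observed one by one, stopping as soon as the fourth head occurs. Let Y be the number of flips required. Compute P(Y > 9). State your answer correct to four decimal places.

Needing more than 9 flips ⇔ fewer than 4 successes in the first 9. With X ~ Binomial(9, 0.708), P(Y > 9) = P(X ≤ 3).
  k=0: C(9,0)·0.708^0·0.292^9 = 0.000015
  k=1: C(9,1)·0.708^1·0.292^8 = 0.000337
  k=2: C(9,2)·0.708^2·0.292^7 = 0.003266
  k=3: C(9,3)·0.708^3·0.292^6 = 0.018479
P(X ≤ 3) = 0.022097

0.0221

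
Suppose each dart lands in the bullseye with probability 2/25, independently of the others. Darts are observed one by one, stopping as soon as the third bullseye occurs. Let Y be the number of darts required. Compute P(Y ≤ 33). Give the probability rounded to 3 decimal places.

0.498

Finishing within 33 darts ⇔ at least 3 successes in the first 33. With X ~ Binomial(33, 0.08), P(Y ≤ 33) = 1 − P(X ≤ 2).
  k=0: C(33,0)·0.08^0·0.92^33 = 0.06383
  k=1: C(33,1)·0.08^1·0.92^32 = 0.18315
  k=2: C(33,2)·0.08^2·0.92^31 = 0.25482
1 − 0.50180 = 0.49820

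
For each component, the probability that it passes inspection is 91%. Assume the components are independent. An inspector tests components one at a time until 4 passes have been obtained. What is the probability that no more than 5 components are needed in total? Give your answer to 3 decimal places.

0.933

Finishing within 5 components ⇔ at least 4 successes in the first 5. With X ~ Binomial(5, 0.91), P(Y ≤ 5) = 1 − P(X ≤ 3).
  k=0: C(5,0)·0.91^0·0.09^5 = 0.00001
  k=1: C(5,1)·0.91^1·0.09^4 = 0.00030
  k=2: C(5,2)·0.91^2·0.09^3 = 0.00604
  k=3: C(5,3)·0.91^3·0.09^2 = 0.06104
1 − 0.06738 = 0.93262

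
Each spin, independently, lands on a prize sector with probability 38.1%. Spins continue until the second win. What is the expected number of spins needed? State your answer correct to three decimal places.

Y = total spins until the second success; negative binomial with r=2, p=0.381.
E[Y] = r / p = 2 / 0.381 = 5.24934

5.249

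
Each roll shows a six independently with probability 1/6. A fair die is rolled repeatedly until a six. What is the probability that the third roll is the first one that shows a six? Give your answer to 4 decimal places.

0.1157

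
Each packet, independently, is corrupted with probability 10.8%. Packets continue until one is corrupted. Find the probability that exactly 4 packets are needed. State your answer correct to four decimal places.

Geometric (trials to first success), p = 0.108.
P(Y = 4) = (1−p)^3 · p = 0.70973 · 0.108 = 0.076651

0.0767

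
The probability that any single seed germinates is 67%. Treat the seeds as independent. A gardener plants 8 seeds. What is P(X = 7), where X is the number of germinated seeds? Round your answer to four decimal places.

X ~ Binomial(n=8, p=0.67).
P(X=7) = C(8,7) · p^7 · (1−p)^1
= 8 · 0.060607 · 0.33 = 0.160003

0.1600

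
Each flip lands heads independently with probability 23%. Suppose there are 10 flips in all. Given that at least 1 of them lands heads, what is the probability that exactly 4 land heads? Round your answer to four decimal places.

X ~ Binomial(10, 0.23). Want P(X=4 | X≥1) = P(X=4) / P(X≥1).
P(X=4) = C(10,4)·0.23^4·0.77^6 = 0.122483
P(X≥1) = 1 − 0.073267 = 0.926733
Ratio = 0.122483 / 0.926733 = 0.132166

0.1322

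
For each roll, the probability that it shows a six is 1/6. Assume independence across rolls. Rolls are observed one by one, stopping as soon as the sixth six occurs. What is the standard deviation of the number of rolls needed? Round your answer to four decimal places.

13.4164

Y = total rolls until the sixth success; negative binomial with r=6, p=0.166667.
SD(Y) = √[r(1−p)/p²] = √(180.000000) = 13.416408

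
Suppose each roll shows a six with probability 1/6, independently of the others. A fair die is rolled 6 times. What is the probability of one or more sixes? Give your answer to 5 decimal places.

P(at least one) = 1 − P(none) = 1 − (1 − 0.166667)^6
= 1 − 0.3348980 = 0.6651020

0.66510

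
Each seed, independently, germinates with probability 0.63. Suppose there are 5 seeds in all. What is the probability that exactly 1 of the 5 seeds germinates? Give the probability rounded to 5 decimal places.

0.05904

X ~ Binomial(n=5, p=0.63).
P(X=1) = C(5,1) · p^1 · (1−p)^4
= 5 · 0.63 · 0.018742 = 0.0590361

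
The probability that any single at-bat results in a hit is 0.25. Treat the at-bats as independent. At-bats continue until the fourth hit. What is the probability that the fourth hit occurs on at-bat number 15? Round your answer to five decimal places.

Y = trial on which the fourth success occurs; negative binomial, r=4, p=0.25.
P(Y=15) = C(14,3) · p^4 · (1−p)^11
= 364 · 0.0039062 · 0.042235 = 0.0600531

0.06005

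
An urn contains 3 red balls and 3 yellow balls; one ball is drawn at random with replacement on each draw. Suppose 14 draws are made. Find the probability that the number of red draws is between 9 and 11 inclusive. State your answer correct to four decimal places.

X ~ Binomial(14, 0.50); P(9 ≤ X ≤ 11) = Σ C(14,k) p^k (1−p)^(14−k) over k:
  k=9: C(14,9)·0.50^9·0.50^5 = 0.122192
  k=10: C(14,10)·0.50^10·0.50^4 = 0.061096
  k=11: C(14,11)·0.50^11·0.50^3 = 0.022217
Total = 0.205505

0.2055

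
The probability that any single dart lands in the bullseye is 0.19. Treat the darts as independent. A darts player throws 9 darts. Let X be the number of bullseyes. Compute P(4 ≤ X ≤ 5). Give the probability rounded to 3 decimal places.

0.071

X ~ Binomial(9, 0.19); P(4 ≤ X ≤ 5) = Σ C(9,k) p^k (1−p)^(9−k) over k:
  k=4: C(9,4)·0.19^4·0.81^5 = 0.05725
  k=5: C(9,5)·0.19^5·0.81^4 = 0.01343
Total = 0.07068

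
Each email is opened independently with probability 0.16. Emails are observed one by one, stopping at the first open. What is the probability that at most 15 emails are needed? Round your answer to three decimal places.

Y = number of emails to the first success; geometric, p = 0.16.
P(Y ≤ 15) = 1 − (1−p)^15 = 1 − 0.07315 = 0.92685

0.927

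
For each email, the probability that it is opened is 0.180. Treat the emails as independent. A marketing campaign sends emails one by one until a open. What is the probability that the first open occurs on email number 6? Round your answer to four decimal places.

Geometric (trials to first success), p = 0.18.
P(Y = 6) = (1−p)^5 · p = 0.37074 · 0.18 = 0.066733

0.0667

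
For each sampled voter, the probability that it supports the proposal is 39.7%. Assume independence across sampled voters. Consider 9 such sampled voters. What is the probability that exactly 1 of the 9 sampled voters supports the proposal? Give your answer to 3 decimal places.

0.062

X ~ Binomial(n=9, p=0.397).
P(X=1) = C(9,1) · p^1 · (1−p)^8
= 9 · 0.397 · 0.01748 = 0.06246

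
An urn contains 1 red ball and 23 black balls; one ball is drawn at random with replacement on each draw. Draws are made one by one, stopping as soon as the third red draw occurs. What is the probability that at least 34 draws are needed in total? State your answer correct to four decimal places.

0.8428

Needing more than 33 draws ⇔ fewer than 3 successes in the first 33. With X ~ Binomial(33, 0.041667), P(Y > 33) = P(X ≤ 2).
  k=0: C(33,0)·0.041667^0·0.958333^33 = 0.245498
  k=1: C(33,1)·0.041667^1·0.958333^32 = 0.352236
  k=2: C(33,2)·0.041667^2·0.958333^31 = 0.245034
P(X ≤ 2) = 0.842768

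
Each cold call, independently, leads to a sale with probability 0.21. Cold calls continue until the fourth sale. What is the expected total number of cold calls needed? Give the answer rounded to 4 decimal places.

Y = total cold calls until the fourth success; negative binomial with r=4, p=0.21.
E[Y] = r / p = 4 / 0.21 = 19.047619

19.0476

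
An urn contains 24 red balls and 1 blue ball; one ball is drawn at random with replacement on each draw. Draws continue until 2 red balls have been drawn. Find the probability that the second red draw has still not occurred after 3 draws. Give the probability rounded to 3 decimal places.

Needing more than 3 draws ⇔ fewer than 2 successes in the first 3. With X ~ Binomial(3, 0.96), P(Y > 3) = P(X ≤ 1).
  k=0: C(3,0)·0.96^0·0.04^3 = 0.00006
  k=1: C(3,1)·0.96^1·0.04^2 = 0.00461
P(X ≤ 1) = 0.00467

0.005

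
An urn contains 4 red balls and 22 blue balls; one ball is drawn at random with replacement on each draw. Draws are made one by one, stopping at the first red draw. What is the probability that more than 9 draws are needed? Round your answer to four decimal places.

Y = number of draws to the first success; geometric, p = 0.153846.
P(Y > 9) = P(first 9 all fail) = (1−p)^9 = 0.222354

0.2224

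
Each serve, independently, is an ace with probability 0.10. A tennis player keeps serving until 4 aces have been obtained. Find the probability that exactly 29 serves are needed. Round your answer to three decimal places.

Y = trial on which the fourth success occurs; negative binomial, r=4, p=0.10.
P(Y=29) = C(28,3) · p^4 · (1−p)^25
= 3276 · 0.0001 · 0.07179 = 0.02352

0.024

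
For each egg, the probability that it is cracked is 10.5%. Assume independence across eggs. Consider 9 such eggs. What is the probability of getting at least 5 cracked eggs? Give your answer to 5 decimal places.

0.00112

X ~ Binomial(9, 0.105); P(X ≥ 5) = Σ C(9,k) p^k (1−p)^(9−k) over k:
  k=5: C(9,5)·0.105^5·0.895^4 = 0.0010318
  k=6: C(9,6)·0.105^6·0.895^3 = 0.0000807
  k=7: C(9,7)·0.105^7·0.895^2 = 0.0000041
  k=8: C(9,8)·0.105^8·0.895^1 = 0.0000001
  k=9: C(9,9)·0.105^9·0.895^0 = 0.0000000
Total = 0.0011167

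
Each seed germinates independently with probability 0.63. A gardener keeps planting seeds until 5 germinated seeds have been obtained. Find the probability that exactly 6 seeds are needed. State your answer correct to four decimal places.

Y = trial on which the fifth success occurs; negative binomial, r=5, p=0.63.
P(Y=6) = C(5,4) · p^5 · (1−p)^1
= 5 · 0.099244 · 0.37 = 0.183601

0.1836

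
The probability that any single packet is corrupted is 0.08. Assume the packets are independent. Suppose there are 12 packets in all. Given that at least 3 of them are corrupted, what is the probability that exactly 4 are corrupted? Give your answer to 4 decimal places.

X ~ Binomial(12, 0.08). Want P(X=4 | X≥3) = P(X=4) / P(X≥3).
P(X=4) = C(12,4)·0.08^4·0.92^8 = 0.010406
P(X≥3) = 1 − 0.367666 − 0.383652 − 0.183486 = 0.065196
Ratio = 0.010406 / 0.065196 = 0.159605

0.1596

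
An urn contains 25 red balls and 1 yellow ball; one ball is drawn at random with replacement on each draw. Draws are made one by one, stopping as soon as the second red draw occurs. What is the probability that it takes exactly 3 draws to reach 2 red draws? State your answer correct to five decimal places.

0.07112

Y = trial on which the second success occurs; negative binomial, r=2, p=0.961538.
P(Y=3) = C(2,1) · p^2 · (1−p)^1
= 2 · 0.92456 · 0.038462 = 0.0711197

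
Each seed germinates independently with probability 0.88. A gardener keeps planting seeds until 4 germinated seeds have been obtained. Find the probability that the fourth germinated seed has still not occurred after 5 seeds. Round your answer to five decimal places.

Needing more than 5 seeds ⇔ fewer than 4 successes in the first 5. With X ~ Binomial(5, 0.88), P(Y > 5) = P(X ≤ 3).
  k=0: C(5,0)·0.88^0·0.12^5 = 0.0000249
  k=1: C(5,1)·0.88^1·0.12^4 = 0.0009124
  k=2: C(5,2)·0.88^2·0.12^3 = 0.0133816
  k=3: C(5,3)·0.88^3·0.12^2 = 0.0981320
P(X ≤ 3) = 0.1124509

0.11245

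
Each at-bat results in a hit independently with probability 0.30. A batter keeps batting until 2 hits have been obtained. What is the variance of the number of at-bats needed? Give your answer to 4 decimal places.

Y = total at-bats until the second success; negative binomial with r=2, p=0.30.
Var(Y) = r(1−p)/p² = 2·0.70 / 0.30² = 15.555556

15.5556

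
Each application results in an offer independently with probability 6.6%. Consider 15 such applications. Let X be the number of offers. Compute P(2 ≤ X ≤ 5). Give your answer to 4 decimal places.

0.2600

X ~ Binomial(15, 0.066); P(2 ≤ X ≤ 5) = Σ C(15,k) p^k (1−p)^(15−k) over k:
  k=2: C(15,2)·0.066^2·0.934^13 = 0.188272
  k=3: C(15,3)·0.066^3·0.934^12 = 0.057651
  k=4: C(15,4)·0.066^4·0.934^11 = 0.012221
  k=5: C(15,5)·0.066^5·0.934^10 = 0.001900
Total = 0.260045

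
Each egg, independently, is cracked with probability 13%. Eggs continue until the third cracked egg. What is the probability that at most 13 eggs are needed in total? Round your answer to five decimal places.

0.23374

Finishing within 13 eggs ⇔ at least 3 successes in the first 13. With X ~ Binomial(13, 0.13), P(Y ≤ 13) = 1 − P(X ≤ 2).
  k=0: C(13,0)·0.13^0·0.87^13 = 0.1635876
  k=1: C(13,1)·0.13^1·0.87^12 = 0.3177735
  k=2: C(13,2)·0.13^2·0.87^11 = 0.2849004
1 − 0.7662615 = 0.2337385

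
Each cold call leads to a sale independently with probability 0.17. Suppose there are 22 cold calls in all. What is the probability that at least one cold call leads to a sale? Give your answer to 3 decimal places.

0.983

P(at least one) = 1 − P(none) = 1 − (1 − 0.17)^22
= 1 − 0.01659 = 0.98341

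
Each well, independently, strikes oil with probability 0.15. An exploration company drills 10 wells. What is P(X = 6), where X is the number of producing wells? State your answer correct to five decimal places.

X ~ Binomial(n=10, p=0.15).
P(X=6) = C(10,6) · p^6 · (1−p)^4
= 210 · 1.1391e-05 · 0.52201 = 0.0012487

0.00125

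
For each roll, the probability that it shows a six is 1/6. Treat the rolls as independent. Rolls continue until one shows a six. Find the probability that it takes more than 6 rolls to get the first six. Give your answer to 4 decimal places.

Y = number of rolls to the first success; geometric, p = 0.166667.
P(Y > 6) = P(first 6 all fail) = (1−p)^6 = 0.334898

0.3349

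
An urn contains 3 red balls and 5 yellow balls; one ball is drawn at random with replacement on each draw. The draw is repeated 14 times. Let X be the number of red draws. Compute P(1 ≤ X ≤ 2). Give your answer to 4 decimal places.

X ~ Binomial(14, 0.375); P(1 ≤ X ≤ 2) = Σ C(14,k) p^k (1−p)^(14−k) over k:
  k=1: C(14,1)·0.375^1·0.625^13 = 0.011657
  k=2: C(14,2)·0.375^2·0.625^12 = 0.045464
Total = 0.057121

0.0571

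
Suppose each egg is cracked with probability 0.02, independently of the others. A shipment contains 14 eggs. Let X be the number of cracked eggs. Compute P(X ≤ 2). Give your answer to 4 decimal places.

X ~ Binomial(14, 0.02); P(X ≤ 2) = Σ C(14,k) p^k (1−p)^(14−k) over k:
  k=0: C(14,0)·0.02^0·0.98^14 = 0.753642
  k=1: C(14,1)·0.02^1·0.98^13 = 0.215326
  k=2: C(14,2)·0.02^2·0.98^12 = 0.028564
Total = 0.997532

0.9975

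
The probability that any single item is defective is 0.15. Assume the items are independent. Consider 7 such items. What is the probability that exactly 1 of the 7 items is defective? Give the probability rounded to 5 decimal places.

0.39601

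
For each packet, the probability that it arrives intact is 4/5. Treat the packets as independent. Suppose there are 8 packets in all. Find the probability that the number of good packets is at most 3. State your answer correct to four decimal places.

X ~ Binomial(8, 0.80); P(X ≤ 3) = Σ C(8,k) p^k (1−p)^(8−k) over k:
  k=0: C(8,0)·0.80^0·0.20^8 = 0.000003
  k=1: C(8,1)·0.80^1·0.20^7 = 0.000082
  k=2: C(8,2)·0.80^2·0.20^6 = 0.001147
  k=3: C(8,3)·0.80^3·0.20^5 = 0.009175
Total = 0.010406

0.0104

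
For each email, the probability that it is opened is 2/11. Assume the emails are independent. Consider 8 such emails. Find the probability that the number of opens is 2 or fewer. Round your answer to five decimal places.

0.83549

X ~ Binomial(8, 0.181818); P(X ≤ 2) = Σ C(8,k) p^k (1−p)^(8−k) over k:
  k=0: C(8,0)·0.181818^0·0.818182^8 = 0.2008161
  k=1: C(8,1)·0.181818^1·0.818182^7 = 0.3570065
  k=2: C(8,2)·0.181818^2·0.818182^6 = 0.2776717
Total = 0.8354943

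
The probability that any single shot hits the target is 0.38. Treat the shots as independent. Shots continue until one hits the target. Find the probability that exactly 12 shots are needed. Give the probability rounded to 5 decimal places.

Geometric (trials to first success), p = 0.38.
P(Y = 12) = (1−p)^11 · p = 0.0052037 · 0.38 = 0.0019774

0.00198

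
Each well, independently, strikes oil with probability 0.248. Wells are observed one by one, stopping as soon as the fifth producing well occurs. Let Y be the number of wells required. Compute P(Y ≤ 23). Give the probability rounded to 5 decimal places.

Finishing within 23 wells ⇔ at least 5 successes in the first 23. With X ~ Binomial(23, 0.248), P(Y ≤ 23) = 1 − P(X ≤ 4).
  k=0: C(23,0)·0.248^0·0.752^23 = 0.0014224
  k=1: C(23,1)·0.248^1·0.752^22 = 0.0107888
  k=2: C(23,2)·0.248^2·0.752^21 = 0.0391380
  k=3: C(23,3)·0.248^3·0.752^20 = 0.0903505
  k=4: C(23,4)·0.248^4·0.752^19 = 0.1489822
1 − 0.2906818 = 0.7093182

0.70932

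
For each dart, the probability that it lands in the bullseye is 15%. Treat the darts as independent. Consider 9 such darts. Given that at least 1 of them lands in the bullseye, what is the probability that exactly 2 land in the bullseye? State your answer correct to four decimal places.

0.3379

X ~ Binomial(9, 0.15). Want P(X=2 | X≥1) = P(X=2) / P(X≥1).
P(X=2) = C(9,2)·0.15^2·0.85^7 = 0.259667
P(X≥1) = 1 − 0.231617 = 0.768383
Ratio = 0.259667 / 0.768383 = 0.337940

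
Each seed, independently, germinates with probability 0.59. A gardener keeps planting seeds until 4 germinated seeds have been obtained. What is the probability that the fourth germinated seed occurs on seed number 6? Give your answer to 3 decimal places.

Y = trial on which the fourth success occurs; negative binomial, r=4, p=0.59.
P(Y=6) = C(5,3) · p^4 · (1−p)^2
= 10 · 0.12117 · 0.1681 = 0.20369

0.204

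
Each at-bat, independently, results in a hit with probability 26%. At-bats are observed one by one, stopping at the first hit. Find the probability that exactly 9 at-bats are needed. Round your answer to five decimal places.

0.02338

Geometric (trials to first success), p = 0.26.
P(Y = 9) = (1−p)^8 · p = 0.089919 · 0.26 = 0.0233791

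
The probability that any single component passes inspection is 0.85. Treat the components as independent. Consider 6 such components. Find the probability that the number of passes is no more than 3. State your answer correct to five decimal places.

0.04734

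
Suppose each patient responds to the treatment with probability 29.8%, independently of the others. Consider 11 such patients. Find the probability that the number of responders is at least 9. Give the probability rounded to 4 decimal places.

X ~ Binomial(11, 0.298); P(X ≥ 9) = Σ C(11,k) p^k (1−p)^(11−k) over k:
  k=9: C(11,9)·0.298^9·0.702^2 = 0.000502
  k=10: C(11,10)·0.298^10·0.702^1 = 0.000043
  k=11: C(11,11)·0.298^11·0.702^0 = 0.000002
Total = 0.000547

0.0005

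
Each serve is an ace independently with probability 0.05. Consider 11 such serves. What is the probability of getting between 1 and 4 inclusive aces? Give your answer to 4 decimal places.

X ~ Binomial(11, 0.05); P(1 ≤ X ≤ 4) = Σ C(11,k) p^k (1−p)^(11−k) over k:
  k=1: C(11,1)·0.05^1·0.95^10 = 0.329305
  k=2: C(11,2)·0.05^2·0.95^9 = 0.086659
  k=3: C(11,3)·0.05^3·0.95^8 = 0.013683
  k=4: C(11,4)·0.05^4·0.95^7 = 0.001440
Total = 0.431088

0.4311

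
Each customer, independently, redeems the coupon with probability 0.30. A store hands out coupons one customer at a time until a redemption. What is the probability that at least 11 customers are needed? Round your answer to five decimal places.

Y = number of customers to the first success; geometric, p = 0.30.
P(Y > 10) = P(first 10 all fail) = (1−p)^10 = 0.0282475

0.02825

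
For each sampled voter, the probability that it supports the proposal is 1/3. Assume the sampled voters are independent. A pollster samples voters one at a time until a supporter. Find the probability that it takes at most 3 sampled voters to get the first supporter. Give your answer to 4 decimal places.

Y = number of sampled voters to the first success; geometric, p = 0.333333.
P(Y ≤ 3) = 1 − (1−p)^3 = 1 − 0.296296 = 0.703704

0.7037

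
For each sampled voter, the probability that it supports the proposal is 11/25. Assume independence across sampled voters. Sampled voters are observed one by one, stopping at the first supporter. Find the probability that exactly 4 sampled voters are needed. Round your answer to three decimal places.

0.077

Geometric (trials to first success), p = 0.44.
P(Y = 4) = (1−p)^3 · p = 0.17562 · 0.44 = 0.07727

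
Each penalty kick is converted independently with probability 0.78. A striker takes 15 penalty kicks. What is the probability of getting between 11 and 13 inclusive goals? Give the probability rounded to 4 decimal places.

0.6546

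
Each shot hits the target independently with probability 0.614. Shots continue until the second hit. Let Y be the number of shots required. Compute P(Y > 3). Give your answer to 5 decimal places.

0.33196

Needing more than 3 shots ⇔ fewer than 2 successes in the first 3. With X ~ Binomial(3, 0.614), P(Y > 3) = P(X ≤ 1).
  k=0: C(3,0)·0.614^0·0.386^3 = 0.0575125
  k=1: C(3,1)·0.614^1·0.386^2 = 0.2744506
P(X ≤ 1) = 0.3319631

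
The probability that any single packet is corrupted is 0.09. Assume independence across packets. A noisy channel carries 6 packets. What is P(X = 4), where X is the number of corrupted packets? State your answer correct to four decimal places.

X ~ Binomial(n=6, p=0.09).
P(X=4) = C(6,4) · p^4 · (1−p)^2
= 15 · 6.561e-05 · 0.8281 = 0.000815

0.0008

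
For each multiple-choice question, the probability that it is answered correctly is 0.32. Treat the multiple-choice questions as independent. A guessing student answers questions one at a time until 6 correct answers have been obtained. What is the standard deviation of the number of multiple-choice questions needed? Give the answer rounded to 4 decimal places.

Y = total multiple-choice questions until the sixth success; negative binomial with r=6, p=0.32.
SD(Y) = √[r(1−p)/p²] = √(39.843750) = 6.312191

6.3122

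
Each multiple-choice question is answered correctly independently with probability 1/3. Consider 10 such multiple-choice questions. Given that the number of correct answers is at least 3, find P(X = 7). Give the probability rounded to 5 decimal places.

X ~ Binomial(10, 0.333333). Want P(X=7 | X≥3) = P(X=7) / P(X≥3).
P(X=7) = C(10,7)·0.333333^7·0.666667^3 = 0.0162577
P(X≥3) = 1 − 0.0173415 − 0.0867076 − 0.1950922 = 0.7008586
Ratio = 0.0162577 / 0.7008586 = 0.0231968

0.02320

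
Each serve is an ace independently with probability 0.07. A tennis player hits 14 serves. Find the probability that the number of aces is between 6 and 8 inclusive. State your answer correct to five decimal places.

X ~ Binomial(14, 0.07); P(6 ≤ X ≤ 8) = Σ C(14,k) p^k (1−p)^(14−k) over k:
  k=6: C(14,6)·0.07^6·0.93^8 = 0.0001977
  k=7: C(14,7)·0.07^7·0.93^7 = 0.0000170
  k=8: C(14,8)·0.07^8·0.93^6 = 0.0000011
Total = 0.0002158

0.00022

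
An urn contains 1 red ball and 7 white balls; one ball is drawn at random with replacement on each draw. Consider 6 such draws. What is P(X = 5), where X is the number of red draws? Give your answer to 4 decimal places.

X ~ Binomial(n=6, p=0.125).
P(X=5) = C(6,5) · p^5 · (1−p)^1
= 6 · 3.0518e-05 · 0.875 = 0.000160

0.0002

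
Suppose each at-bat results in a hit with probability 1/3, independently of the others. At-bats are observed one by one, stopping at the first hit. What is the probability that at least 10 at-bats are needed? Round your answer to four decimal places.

0.0260

Y = number of at-bats to the first success; geometric, p = 0.333333.
P(Y > 9) = P(first 9 all fail) = (1−p)^9 = 0.026012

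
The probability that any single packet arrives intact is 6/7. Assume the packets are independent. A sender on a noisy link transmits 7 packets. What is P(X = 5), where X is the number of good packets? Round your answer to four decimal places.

0.1983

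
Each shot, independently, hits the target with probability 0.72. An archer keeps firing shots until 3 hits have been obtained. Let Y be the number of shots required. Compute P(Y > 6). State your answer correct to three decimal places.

0.056

Needing more than 6 shots ⇔ fewer than 3 successes in the first 6. With X ~ Binomial(6, 0.72), P(Y > 6) = P(X ≤ 2).
  k=0: C(6,0)·0.72^0·0.28^6 = 0.00048
  k=1: C(6,1)·0.72^1·0.28^5 = 0.00743
  k=2: C(6,2)·0.72^2·0.28^4 = 0.04780
P(X ≤ 2) = 0.05571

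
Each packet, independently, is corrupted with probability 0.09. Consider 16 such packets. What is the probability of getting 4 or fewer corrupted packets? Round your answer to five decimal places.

X ~ Binomial(16, 0.09); P(X ≤ 4) = Σ C(16,k) p^k (1−p)^(16−k) over k:
  k=0: C(16,0)·0.09^0·0.91^16 = 0.2211374
  k=1: C(16,1)·0.09^1·0.91^15 = 0.3499318
  k=2: C(16,2)·0.09^2·0.91^14 = 0.2595648
  k=3: C(16,3)·0.09^3·0.91^13 = 0.1197991
  k=4: C(16,4)·0.09^4·0.91^12 = 0.0385069
Total = 0.9889400

0.98894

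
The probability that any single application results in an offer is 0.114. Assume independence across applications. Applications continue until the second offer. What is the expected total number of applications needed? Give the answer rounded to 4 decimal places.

Y = total applications until the second success; negative binomial with r=2, p=0.114.
E[Y] = r / p = 2 / 0.114 = 17.543860

17.5439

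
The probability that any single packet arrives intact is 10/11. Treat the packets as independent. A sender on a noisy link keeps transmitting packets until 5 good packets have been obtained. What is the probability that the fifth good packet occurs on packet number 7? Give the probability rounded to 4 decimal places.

0.0770

Y = trial on which the fifth success occurs; negative binomial, r=5, p=0.909091.
P(Y=7) = C(6,4) · p^5 · (1−p)^2
= 15 · 0.62092 · 0.0082645 = 0.076974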